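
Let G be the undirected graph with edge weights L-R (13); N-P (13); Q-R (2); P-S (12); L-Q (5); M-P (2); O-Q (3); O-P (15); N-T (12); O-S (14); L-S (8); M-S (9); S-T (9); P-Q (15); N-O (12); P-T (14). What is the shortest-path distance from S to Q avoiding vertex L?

Some routes from S to Q avoiding L:
S→O→Q: 14 + 3 = 17
S→M→P→Q: 9 + 2 + 15 = 26
S→P→Q: 12 + 15 = 27
Best route has total 17.

17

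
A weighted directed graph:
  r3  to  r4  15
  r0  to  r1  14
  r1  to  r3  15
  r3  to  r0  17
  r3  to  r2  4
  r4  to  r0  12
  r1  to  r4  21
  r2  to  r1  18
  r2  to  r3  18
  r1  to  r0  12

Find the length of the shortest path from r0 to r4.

35

Candidate routes:
r0-r1-r3-r4: 14 + 15 + 15 = 44
r0-r1-r4: 14 + 21 = 35
The minimum is 35.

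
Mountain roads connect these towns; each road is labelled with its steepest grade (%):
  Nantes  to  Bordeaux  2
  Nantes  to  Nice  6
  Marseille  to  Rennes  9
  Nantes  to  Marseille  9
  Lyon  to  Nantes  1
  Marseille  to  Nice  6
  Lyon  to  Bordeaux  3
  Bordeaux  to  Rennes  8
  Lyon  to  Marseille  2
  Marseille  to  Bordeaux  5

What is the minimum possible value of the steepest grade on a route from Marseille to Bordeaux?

2

A few of the Marseille→Bordeaux routes:
Marseille - Lyon - Bordeaux: max(2, 3) = 3
Marseille - Lyon - Nantes - Bordeaux: max(2, 1, 2) = 2
Marseille - Bordeaux: max(5) = 5
Smallest bottleneck: 2%.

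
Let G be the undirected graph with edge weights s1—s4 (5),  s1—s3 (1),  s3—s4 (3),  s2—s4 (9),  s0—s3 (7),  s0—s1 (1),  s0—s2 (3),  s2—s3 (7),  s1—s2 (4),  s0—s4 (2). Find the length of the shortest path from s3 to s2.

5

Checking several routes:
s3 - s1 - s2: 1 + 4 = 5
s3 - s2: 7
s3 - s0 - s2: 7 + 3 = 10
s3 - s4 - s0 - s2: 3 + 2 + 3 = 8
s3 - s1 - s0 - s2: 1 + 1 + 3 = 5
Best route has total 5.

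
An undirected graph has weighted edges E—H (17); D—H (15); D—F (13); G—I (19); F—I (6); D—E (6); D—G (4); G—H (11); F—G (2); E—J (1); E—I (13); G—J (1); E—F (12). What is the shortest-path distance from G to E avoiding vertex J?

10

A few of the G→E routes:
G→F→E: 2 + 12 = 14
G→D→E: 4 + 6 = 10
G→F→I→E: 2 + 6 + 13 = 21
Shortest: 10.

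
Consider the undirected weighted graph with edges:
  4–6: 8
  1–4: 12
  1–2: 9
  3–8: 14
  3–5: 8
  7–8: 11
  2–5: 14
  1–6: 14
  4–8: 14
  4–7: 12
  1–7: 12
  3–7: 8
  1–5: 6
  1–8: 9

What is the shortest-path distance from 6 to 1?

14

Checking several routes:
6 -> 4 -> 8 -> 1: 8 + 14 + 9 = 31
6 -> 4 -> 7 -> 1: 8 + 12 + 12 = 32
6 -> 4 -> 1: 8 + 12 = 20
6 -> 1: 14
Best route has total 14.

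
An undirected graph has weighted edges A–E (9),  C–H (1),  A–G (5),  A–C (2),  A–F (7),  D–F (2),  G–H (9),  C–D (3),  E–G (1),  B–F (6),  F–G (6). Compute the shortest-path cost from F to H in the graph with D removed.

Routes from F to H avoiding D:
F - G - H: 6 + 9 = 15
F - G - A - C - H: 6 + 5 + 2 + 1 = 14
F - A - C - H: 7 + 2 + 1 = 10
F - A - E - G - H: 7 + 9 + 1 + 9 = 26
F - A - G - H: 7 + 5 + 9 = 21
F - G - E - A - C - H: 6 + 1 + 9 + 2 + 1 = 19
Best route has total 10.

10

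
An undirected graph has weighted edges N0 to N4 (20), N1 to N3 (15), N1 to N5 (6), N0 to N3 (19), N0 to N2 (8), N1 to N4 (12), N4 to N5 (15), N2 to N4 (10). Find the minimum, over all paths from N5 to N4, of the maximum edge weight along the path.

Paths from N5 to N4:
N5→N1→N4: max(6, 12) = 12
N5→N1→N3→N0→N2→N4: max(6, 15, 19, 8, 10) = 19
N5→N1→N3→N0→N4: max(6, 15, 19, 20) = 20
N5→N4: max(15) = 15
The minimum achievable maximum is 12.

12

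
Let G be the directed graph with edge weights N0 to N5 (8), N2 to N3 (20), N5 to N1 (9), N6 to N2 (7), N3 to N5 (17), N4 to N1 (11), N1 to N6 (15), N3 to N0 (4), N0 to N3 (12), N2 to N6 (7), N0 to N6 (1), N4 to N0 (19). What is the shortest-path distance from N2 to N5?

32

Routes from N2 to N5:
N2 → N3 → N5: 20 + 17 = 37
N2 → N3 → N0 → N5: 20 + 4 + 8 = 32
Best route has total 32.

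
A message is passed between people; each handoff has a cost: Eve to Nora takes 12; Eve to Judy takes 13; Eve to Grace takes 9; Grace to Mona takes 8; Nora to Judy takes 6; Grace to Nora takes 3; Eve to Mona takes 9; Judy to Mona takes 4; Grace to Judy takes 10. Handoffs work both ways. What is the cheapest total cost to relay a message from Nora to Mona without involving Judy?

11

Paths from Nora to Mona avoiding Judy:
Nora→Eve→Grace→Mona: 12 + 9 + 8 = 29
Nora→Eve→Mona: 12 + 9 = 21
Nora→Grace→Eve→Mona: 3 + 9 + 9 = 21
Nora→Grace→Mona: 3 + 8 = 11
Best route has total 11.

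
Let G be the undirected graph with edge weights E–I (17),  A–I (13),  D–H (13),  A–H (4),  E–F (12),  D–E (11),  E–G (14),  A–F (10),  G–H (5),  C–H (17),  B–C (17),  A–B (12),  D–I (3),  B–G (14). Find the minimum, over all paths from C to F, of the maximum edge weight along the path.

17

Some routes from C to F:
C -> B -> A -> I -> D -> E -> F: max(17, 12, 13, 3, 11, 12) = 17
C -> B -> A -> F: max(17, 12, 10) = 17
C -> B -> A -> I -> D -> H -> G -> E -> F: max(17, 12, 13, 3, 13, 5, 14, 12) = 17
C -> B -> A -> I -> E -> F: max(17, 12, 13, 17, 12) = 17
The minimum achievable maximum is 17.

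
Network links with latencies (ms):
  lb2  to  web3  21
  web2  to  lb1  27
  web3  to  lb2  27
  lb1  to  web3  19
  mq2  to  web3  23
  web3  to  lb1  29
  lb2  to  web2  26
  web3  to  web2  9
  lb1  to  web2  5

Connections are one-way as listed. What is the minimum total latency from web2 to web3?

46

Routes from web2 to web3:
web2-lb1-web3: 27 + 19 = 46
Shortest: 46 ms.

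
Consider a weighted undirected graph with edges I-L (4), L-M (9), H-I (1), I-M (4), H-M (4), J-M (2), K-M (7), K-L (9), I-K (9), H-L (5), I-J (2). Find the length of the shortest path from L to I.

4

A few of the L→I routes:
L -> H -> M -> J -> I: 5 + 4 + 2 + 2 = 13
L -> I: 4
L -> M -> J -> I: 9 + 2 + 2 = 13
L -> H -> I: 5 + 1 = 6
L -> M -> I: 9 + 4 = 13
Best route has total 4.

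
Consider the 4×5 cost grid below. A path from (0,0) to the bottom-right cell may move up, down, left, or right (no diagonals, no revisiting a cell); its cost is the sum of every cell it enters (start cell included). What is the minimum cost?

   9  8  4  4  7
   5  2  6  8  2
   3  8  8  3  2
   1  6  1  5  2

32

Best path: (0,0)→(1,0)→(2,0)→(3,0)→(3,1)→(3,2)→(3,3)→(3,4)
Cost: 9 + 5 + 3 + 1 + 6 + 1 + 5 + 2 = 32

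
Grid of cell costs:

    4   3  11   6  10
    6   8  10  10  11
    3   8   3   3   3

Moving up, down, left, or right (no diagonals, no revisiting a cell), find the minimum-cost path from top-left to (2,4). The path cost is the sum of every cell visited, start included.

30

Path [0,0]→[1,0]→[2,0]→[2,1]→[2,2]→[2,3]→[2,4]: 4 + 6 + 3 + 8 + 3 + 3 + 3 = 30.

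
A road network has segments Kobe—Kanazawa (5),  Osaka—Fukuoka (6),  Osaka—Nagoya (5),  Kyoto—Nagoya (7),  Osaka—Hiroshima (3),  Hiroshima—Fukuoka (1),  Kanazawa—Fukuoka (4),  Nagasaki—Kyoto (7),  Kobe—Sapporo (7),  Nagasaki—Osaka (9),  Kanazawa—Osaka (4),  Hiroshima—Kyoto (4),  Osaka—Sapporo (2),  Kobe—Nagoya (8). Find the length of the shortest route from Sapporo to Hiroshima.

A few of the Sapporo→Hiroshima routes:
Sapporo -> Osaka -> Fukuoka -> Hiroshima: 2 + 6 + 1 = 9
Sapporo -> Osaka -> Hiroshima: 2 + 3 = 5
Sapporo -> Osaka -> Kanazawa -> Fukuoka -> Hiroshima: 2 + 4 + 4 + 1 = 11
Shortest: 5.

5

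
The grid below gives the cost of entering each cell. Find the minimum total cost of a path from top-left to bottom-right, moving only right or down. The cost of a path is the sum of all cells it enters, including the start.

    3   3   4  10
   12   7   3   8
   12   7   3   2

One optimal route is r0c0 r0c1 r0c2 r1c2 r2c2 r2c3.
Its cost is 3 + 3 + 4 + 3 + 3 + 2 = 18.
(Top row then right column would cost 30.)

18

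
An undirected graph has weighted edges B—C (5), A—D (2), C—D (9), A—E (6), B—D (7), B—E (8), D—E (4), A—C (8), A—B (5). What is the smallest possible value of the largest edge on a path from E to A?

4

Comparing a few candidate routes:
E - A: max(6) = 6
E - B - D - A: max(8, 7, 2) = 8
E - D - A: max(4, 2) = 4
E - B - C - A: max(8, 5, 8) = 8
E - D - B - A: max(4, 7, 5) = 7
Best route has worst link 4.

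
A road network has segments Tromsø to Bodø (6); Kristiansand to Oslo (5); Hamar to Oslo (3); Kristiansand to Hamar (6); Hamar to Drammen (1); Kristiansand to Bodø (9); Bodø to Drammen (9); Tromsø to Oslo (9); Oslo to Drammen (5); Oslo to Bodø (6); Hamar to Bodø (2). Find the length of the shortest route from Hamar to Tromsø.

8

Comparing a few candidate routes:
Hamar→Oslo→Tromsø: 3 + 9 = 12
Hamar→Oslo→Bodø→Tromsø: 3 + 6 + 6 = 15
Hamar→Bodø→Tromsø: 2 + 6 = 8
Hamar→Drammen→Bodø→Tromsø: 1 + 9 + 6 = 16
Hamar→Drammen→Oslo→Tromsø: 1 + 5 + 9 = 15
The minimum is 8.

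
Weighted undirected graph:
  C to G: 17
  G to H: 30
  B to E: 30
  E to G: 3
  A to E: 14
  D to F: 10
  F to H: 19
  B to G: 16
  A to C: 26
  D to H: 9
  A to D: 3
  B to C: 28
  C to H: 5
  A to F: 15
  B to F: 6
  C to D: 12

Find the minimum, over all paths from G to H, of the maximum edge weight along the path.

14

Comparing a few candidate routes:
G→E→A→F→D→H: max(3, 14, 15, 10, 9) = 15
G→E→A→D→C→H: max(3, 14, 3, 12, 5) = 14
G→E→A→F→D→C→H: max(3, 14, 15, 10, 12, 5) = 15
G→B→F→D→C→H: max(16, 6, 10, 12, 5) = 16
G→E→A→D→H: max(3, 14, 3, 9) = 14
Smallest bottleneck: 14.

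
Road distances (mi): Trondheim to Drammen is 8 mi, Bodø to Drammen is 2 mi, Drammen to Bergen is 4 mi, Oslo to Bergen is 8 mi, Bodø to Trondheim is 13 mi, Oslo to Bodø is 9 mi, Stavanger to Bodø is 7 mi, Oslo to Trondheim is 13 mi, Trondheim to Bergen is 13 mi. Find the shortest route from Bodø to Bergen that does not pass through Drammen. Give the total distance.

Candidate routes:
Bodø → Trondheim → Oslo → Bergen: 13 + 13 + 8 = 34
Bodø → Trondheim → Bergen: 13 + 13 = 26
Bodø → Oslo → Trondheim → Bergen: 9 + 13 + 13 = 35
Bodø → Oslo → Bergen: 9 + 8 = 17
Shortest: 17 mi.

17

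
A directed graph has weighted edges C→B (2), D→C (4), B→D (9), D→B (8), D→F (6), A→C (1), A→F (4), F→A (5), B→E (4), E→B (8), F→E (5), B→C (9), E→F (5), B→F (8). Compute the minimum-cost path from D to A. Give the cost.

A few of the D→A routes:
D → F → A: 6 + 5 = 11
D → B → F → A: 8 + 8 + 5 = 21
D → C → B → E → F → A: 4 + 2 + 4 + 5 + 5 = 20
D → C → B → F → A: 4 + 2 + 8 + 5 = 19
Shortest: 11.

11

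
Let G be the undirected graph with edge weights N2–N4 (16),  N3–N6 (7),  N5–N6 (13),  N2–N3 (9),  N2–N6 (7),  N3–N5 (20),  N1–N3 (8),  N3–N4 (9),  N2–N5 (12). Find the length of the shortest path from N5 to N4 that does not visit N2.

Candidate routes:
N5 - N3 - N4: 20 + 9 = 29
N5 - N6 - N3 - N4: 13 + 7 + 9 = 29
The minimum is 29.

29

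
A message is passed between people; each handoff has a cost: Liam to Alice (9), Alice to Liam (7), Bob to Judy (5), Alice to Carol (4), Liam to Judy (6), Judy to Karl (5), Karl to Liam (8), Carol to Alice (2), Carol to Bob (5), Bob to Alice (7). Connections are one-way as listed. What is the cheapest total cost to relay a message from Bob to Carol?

Candidate routes:
Bob → Alice → Carol: 7 + 4 = 11
Bob → Judy → Karl → Liam → Alice → Carol: 5 + 5 + 8 + 9 + 4 = 31
Best route has total 11.

11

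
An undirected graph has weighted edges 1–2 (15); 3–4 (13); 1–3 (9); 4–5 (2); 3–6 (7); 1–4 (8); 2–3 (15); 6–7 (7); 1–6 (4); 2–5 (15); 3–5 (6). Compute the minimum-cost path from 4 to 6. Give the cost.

Checking several routes:
4→5→3→1→6: 2 + 6 + 9 + 4 = 21
4→5→3→6: 2 + 6 + 7 = 15
4→3→1→6: 13 + 9 + 4 = 26
4→3→6: 13 + 7 = 20
4→1→3→6: 8 + 9 + 7 = 24
4→1→6: 8 + 4 = 12
Shortest: 12.

12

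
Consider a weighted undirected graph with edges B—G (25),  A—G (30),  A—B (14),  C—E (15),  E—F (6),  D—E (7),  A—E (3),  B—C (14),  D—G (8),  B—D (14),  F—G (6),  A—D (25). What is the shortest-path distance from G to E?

12

A few of the G→E routes:
G→D→E: 8 + 7 = 15
G→A→E: 30 + 3 = 33
G→F→E: 6 + 6 = 12
G→D→A→E: 8 + 25 + 3 = 36
Shortest: 12.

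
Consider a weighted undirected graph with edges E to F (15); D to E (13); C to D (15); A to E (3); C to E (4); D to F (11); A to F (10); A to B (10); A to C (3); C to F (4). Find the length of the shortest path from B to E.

13

Checking several routes:
B -> A -> F -> E: 10 + 10 + 15 = 35
B -> A -> C -> E: 10 + 3 + 4 = 17
B -> A -> C -> F -> E: 10 + 3 + 4 + 15 = 32
B -> A -> E: 10 + 3 = 13
B -> A -> F -> C -> E: 10 + 10 + 4 + 4 = 28
The minimum is 13.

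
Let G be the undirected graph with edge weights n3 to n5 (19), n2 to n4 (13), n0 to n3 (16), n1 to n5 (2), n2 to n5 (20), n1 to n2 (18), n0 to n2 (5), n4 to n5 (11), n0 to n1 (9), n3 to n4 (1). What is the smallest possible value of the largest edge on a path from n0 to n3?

Comparing a few candidate routes:
n0 → n2 → n4 → n5 → n3: max(5, 13, 11, 19) = 19
n0 → n1 → n5 → n4 → n3: max(9, 2, 11, 1) = 11
n0 → n2 → n4 → n3: max(5, 13, 1) = 13
n0 → n3: max(16) = 16
n0 → n2 → n1 → n5 → n4 → n3: max(5, 18, 2, 11, 1) = 18
n0 → n1 → n2 → n4 → n3: max(9, 18, 13, 1) = 18
Smallest bottleneck: 11.

11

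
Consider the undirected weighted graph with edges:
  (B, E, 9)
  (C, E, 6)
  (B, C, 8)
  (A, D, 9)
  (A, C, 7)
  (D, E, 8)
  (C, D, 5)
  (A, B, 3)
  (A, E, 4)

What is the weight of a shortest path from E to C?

A few of the E→C routes:
E → B → C: 9 + 8 = 17
E → C: 6
E → A → D → C: 4 + 9 + 5 = 18
E → A → C: 4 + 7 = 11
E → D → C: 8 + 5 = 13
E → A → B → C: 4 + 3 + 8 = 15
Best route has total 6.

6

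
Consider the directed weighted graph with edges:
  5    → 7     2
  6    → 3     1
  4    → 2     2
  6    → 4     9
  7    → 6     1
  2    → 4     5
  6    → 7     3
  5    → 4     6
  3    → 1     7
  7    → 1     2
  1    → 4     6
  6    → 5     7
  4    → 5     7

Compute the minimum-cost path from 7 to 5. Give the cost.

Paths from 7 to 5:
7-6-5: 1 + 7 = 8
7-6-3-1-4-5: 1 + 1 + 7 + 6 + 7 = 22
7-6-4-5: 1 + 9 + 7 = 17
7-1-4-5: 2 + 6 + 7 = 15
The minimum is 8.

8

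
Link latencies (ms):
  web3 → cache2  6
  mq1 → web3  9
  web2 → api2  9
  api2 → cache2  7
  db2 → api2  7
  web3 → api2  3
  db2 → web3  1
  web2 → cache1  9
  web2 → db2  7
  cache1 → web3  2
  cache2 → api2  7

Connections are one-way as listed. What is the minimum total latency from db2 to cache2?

Candidate routes:
db2-web3-cache2: 1 + 6 = 7
db2-web3-api2-cache2: 1 + 3 + 7 = 11
db2-api2-cache2: 7 + 7 = 14
The minimum is 7 ms.

7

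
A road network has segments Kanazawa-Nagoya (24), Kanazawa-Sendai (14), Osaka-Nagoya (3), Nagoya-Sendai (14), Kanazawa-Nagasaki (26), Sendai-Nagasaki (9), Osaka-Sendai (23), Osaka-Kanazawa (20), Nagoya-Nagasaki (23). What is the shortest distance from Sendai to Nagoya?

14

A few of the Sendai→Nagoya routes:
Sendai -> Osaka -> Nagoya: 23 + 3 = 26
Sendai -> Nagoya: 14
Sendai -> Nagasaki -> Nagoya: 9 + 23 = 32
The minimum is 14 km.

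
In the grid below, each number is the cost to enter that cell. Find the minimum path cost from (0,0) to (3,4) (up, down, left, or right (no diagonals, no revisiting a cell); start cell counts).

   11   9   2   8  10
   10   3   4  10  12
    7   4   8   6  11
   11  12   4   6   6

Cheapest: (0,0)→(0,1)→(0,2)→(1,2)→(2,2)→(3,2)→(3,3)→(3,4)
  11 + 9 + 2 + 4 + 8 + 4 + 6 + 6 = 50

50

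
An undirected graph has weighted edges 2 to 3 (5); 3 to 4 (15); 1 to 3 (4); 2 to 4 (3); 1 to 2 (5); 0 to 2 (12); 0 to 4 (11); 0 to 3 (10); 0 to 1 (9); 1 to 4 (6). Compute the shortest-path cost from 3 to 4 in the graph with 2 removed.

10

Candidate routes:
3 -> 1 -> 0 -> 4: 4 + 9 + 11 = 24
3 -> 0 -> 1 -> 4: 10 + 9 + 6 = 25
3 -> 0 -> 4: 10 + 11 = 21
3 -> 1 -> 4: 4 + 6 = 10
3 -> 4: 15
Best route has total 10.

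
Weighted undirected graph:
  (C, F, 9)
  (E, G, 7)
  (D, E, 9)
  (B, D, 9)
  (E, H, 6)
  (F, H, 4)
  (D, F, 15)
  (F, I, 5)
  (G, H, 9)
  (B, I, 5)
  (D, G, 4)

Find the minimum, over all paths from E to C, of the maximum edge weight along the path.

A few of the E→C routes:
E → H → G → D → B → I → F → C: max(6, 9, 4, 9, 5, 5, 9) = 9
E → G → H → F → C: max(7, 9, 4, 9) = 9
E → G → D → B → I → F → C: max(7, 4, 9, 5, 5, 9) = 9
Smallest bottleneck: 9.

9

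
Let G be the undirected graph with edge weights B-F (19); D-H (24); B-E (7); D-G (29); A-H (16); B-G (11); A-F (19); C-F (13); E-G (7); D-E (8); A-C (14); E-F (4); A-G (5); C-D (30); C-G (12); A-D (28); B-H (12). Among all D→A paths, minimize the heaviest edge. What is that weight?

8

Comparing a few candidate routes:
D → E → G → A: max(8, 7, 5) = 8
D → E → B → G → A: max(8, 7, 11, 5) = 11
D → E → F → C → G → A: max(8, 4, 13, 12, 5) = 13
Best route has worst link 8.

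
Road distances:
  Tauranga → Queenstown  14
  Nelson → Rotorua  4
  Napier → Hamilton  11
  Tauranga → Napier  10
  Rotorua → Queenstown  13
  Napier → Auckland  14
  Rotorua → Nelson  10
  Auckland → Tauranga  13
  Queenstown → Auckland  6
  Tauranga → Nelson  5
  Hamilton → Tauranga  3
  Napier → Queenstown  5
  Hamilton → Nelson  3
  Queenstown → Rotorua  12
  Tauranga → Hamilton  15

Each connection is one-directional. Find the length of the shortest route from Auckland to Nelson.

Comparing a few candidate routes:
Auckland - Tauranga - Nelson: 13 + 5 = 18
Auckland - Tauranga - Queenstown - Rotorua - Nelson: 13 + 14 + 12 + 10 = 49
Auckland - Tauranga - Napier - Hamilton - Nelson: 13 + 10 + 11 + 3 = 37
Auckland - Tauranga - Hamilton - Nelson: 13 + 15 + 3 = 31
Shortest: 18.

18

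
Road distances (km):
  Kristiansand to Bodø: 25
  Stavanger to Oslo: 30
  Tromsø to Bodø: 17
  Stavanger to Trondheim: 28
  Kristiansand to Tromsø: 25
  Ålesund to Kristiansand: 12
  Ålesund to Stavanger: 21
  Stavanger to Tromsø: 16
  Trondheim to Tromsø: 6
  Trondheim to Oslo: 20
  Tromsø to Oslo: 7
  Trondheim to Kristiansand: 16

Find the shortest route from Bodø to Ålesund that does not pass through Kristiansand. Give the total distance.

Routes from Bodø to Ålesund avoiding Kristiansand:
Bodø-Tromsø-Oslo-Trondheim-Stavanger-Ålesund: 17 + 7 + 20 + 28 + 21 = 93
Bodø-Tromsø-Trondheim-Oslo-Stavanger-Ålesund: 17 + 6 + 20 + 30 + 21 = 94
Bodø-Tromsø-Trondheim-Stavanger-Ålesund: 17 + 6 + 28 + 21 = 72
Bodø-Tromsø-Oslo-Stavanger-Ålesund: 17 + 7 + 30 + 21 = 75
Bodø-Tromsø-Stavanger-Ålesund: 17 + 16 + 21 = 54
Shortest: 54 km.

54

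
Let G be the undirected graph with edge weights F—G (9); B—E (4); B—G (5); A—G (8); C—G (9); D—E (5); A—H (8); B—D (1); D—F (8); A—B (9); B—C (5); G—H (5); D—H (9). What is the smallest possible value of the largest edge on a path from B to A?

8

A few of the B→A routes:
B → G → A: max(5, 8) = 8
B → G → H → A: max(5, 5, 8) = 8
B → A: max(9) = 9
Best route has worst link 8.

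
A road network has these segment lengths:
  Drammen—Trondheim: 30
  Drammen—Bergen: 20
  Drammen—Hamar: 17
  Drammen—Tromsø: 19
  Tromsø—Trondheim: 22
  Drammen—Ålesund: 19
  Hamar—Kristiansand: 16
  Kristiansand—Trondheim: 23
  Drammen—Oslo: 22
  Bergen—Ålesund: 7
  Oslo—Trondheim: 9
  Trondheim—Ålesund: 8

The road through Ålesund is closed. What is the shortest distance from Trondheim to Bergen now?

50

Routes from Trondheim to Bergen avoiding Ålesund:
Trondheim-Drammen-Bergen: 30 + 20 = 50
Trondheim-Oslo-Drammen-Bergen: 9 + 22 + 20 = 51
Trondheim-Tromsø-Drammen-Bergen: 22 + 19 + 20 = 61
Trondheim-Kristiansand-Hamar-Drammen-Bergen: 23 + 16 + 17 + 20 = 76
Shortest: 50.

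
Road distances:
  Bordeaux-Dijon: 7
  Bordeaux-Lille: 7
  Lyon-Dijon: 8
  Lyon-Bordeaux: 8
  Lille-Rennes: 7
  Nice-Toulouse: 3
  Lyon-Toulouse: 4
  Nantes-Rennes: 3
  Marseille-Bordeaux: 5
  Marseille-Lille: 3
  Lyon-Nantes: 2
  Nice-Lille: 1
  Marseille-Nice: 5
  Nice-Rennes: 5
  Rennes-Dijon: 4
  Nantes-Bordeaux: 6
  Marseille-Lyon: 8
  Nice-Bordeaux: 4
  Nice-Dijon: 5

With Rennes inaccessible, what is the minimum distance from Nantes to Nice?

A few of the Nantes→Nice routes:
Nantes→Lyon→Toulouse→Nice: 2 + 4 + 3 = 9
Nantes→Bordeaux→Nice: 6 + 4 = 10
Nantes→Lyon→Marseille→Lille→Nice: 2 + 8 + 3 + 1 = 14
Nantes→Bordeaux→Lille→Nice: 6 + 7 + 1 = 14
Best route has total 9.

9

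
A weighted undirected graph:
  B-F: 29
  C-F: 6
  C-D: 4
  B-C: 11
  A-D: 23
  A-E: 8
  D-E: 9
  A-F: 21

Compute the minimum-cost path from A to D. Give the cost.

17

Paths from A to D:
A→E→D: 8 + 9 = 17
A→F→C→D: 21 + 6 + 4 = 31
A→D: 23
A→F→B→C→D: 21 + 29 + 11 + 4 = 65
The minimum is 17.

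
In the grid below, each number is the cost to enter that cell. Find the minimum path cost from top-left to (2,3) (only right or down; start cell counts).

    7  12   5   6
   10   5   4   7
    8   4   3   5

Cheapest: [0,0] → [1,0] → [1,1] → [1,2] → [2,2] → [2,3]
  7 + 10 + 5 + 4 + 3 + 5 = 34
(Top row then right column would cost 42.)

34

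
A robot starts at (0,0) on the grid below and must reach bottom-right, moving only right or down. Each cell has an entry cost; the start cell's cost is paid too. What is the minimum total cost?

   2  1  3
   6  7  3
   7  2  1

10

Cheapest: r0c0 -> r0c1 -> r0c2 -> r1c2 -> r2c2
  2 + 1 + 3 + 3 + 1 = 10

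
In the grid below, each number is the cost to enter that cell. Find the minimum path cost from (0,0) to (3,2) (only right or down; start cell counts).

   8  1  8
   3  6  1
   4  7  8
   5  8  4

One optimal route is [0,0]→[0,1]→[1,1]→[1,2]→[2,2]→[3,2].
Its cost is 8 + 1 + 6 + 1 + 8 + 4 = 28.

28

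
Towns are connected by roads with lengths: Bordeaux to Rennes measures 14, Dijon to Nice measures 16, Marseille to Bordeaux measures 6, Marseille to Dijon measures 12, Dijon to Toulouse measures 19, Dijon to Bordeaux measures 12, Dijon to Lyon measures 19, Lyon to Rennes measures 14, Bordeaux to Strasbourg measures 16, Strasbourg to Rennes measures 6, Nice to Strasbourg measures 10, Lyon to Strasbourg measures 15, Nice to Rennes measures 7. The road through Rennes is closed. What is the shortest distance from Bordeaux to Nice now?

A few of the Bordeaux→Nice routes:
Bordeaux → Dijon → Lyon → Strasbourg → Nice: 12 + 19 + 15 + 10 = 56
Bordeaux → Marseille → Dijon → Nice: 6 + 12 + 16 = 34
Bordeaux → Strasbourg → Nice: 16 + 10 = 26
Bordeaux → Dijon → Nice: 12 + 16 = 28
Best route has total 26.

26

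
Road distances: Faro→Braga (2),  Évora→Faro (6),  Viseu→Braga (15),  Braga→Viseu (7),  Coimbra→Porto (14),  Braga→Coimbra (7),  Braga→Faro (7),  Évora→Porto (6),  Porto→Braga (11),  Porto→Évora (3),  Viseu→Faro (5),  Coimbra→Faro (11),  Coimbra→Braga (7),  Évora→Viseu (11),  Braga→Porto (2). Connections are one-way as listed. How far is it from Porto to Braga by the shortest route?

11

Comparing a few candidate routes:
Porto -> Évora -> Faro -> Braga: 3 + 6 + 2 = 11
Porto -> Braga: 11
Porto -> Évora -> Viseu -> Faro -> Braga: 3 + 11 + 5 + 2 = 21
Best route has total 11.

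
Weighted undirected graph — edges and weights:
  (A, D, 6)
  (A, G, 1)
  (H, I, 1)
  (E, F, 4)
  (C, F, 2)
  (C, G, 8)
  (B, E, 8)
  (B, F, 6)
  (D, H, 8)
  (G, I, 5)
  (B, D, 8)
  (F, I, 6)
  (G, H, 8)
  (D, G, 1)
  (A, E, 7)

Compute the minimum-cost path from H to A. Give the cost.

7

Checking several routes:
H - G - D - A: 8 + 1 + 6 = 15
H - D - G - A: 8 + 1 + 1 = 10
H - D - A: 8 + 6 = 14
H - I - G - A: 1 + 5 + 1 = 7
H - I - G - D - A: 1 + 5 + 1 + 6 = 13
H - G - A: 8 + 1 = 9
Shortest: 7.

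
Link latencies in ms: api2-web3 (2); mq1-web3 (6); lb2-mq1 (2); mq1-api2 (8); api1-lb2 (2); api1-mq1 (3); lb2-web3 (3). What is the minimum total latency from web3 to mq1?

5

Routes from web3 to mq1:
web3 -> lb2 -> api1 -> mq1: 3 + 2 + 3 = 8
web3 -> lb2 -> mq1: 3 + 2 = 5
web3 -> mq1: 6
web3 -> api2 -> mq1: 2 + 8 = 10
Shortest: 5 ms.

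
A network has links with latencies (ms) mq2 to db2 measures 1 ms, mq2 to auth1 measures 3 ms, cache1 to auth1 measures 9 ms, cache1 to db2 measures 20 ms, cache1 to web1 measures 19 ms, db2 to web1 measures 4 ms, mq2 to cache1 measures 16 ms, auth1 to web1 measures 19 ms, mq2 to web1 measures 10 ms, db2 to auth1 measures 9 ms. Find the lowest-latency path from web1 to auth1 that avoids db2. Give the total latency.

13

Routes from web1 to auth1 avoiding db2:
web1 - mq2 - auth1: 10 + 3 = 13
web1 - cache1 - auth1: 19 + 9 = 28
web1 - cache1 - mq2 - auth1: 19 + 16 + 3 = 38
web1 - mq2 - cache1 - auth1: 10 + 16 + 9 = 35
web1 - auth1: 19
Best route has total 13 ms.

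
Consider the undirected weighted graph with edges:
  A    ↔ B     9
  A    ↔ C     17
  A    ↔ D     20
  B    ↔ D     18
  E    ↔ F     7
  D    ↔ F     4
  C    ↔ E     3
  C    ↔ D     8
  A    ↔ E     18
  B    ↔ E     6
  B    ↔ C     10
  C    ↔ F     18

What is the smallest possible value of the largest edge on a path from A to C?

Comparing a few candidate routes:
A→B→D→C: max(9, 18, 8) = 18
A→B→E→F→C: max(9, 6, 7, 18) = 18
A→B→E→C: max(9, 6, 3) = 9
A→B→E→F→D→C: max(9, 6, 7, 4, 8) = 9
A→C: max(17) = 17
A→B→C: max(9, 10) = 10
The minimum achievable maximum is 9.

9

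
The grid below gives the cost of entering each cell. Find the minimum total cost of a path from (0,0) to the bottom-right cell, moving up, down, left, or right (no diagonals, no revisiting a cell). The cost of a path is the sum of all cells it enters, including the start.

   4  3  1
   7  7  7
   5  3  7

One optimal route is [0,0] [0,1] [0,2] [1,2] [2,2].
Its cost is 4 + 3 + 1 + 7 + 7 = 22.

22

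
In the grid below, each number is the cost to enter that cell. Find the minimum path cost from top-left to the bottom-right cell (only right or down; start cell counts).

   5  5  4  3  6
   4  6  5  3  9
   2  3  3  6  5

Take r0c0→r1c0→r2c0→r2c1→r2c2→r2c3→r2c4 for a total of 5 + 4 + 2 + 3 + 3 + 6 + 5 = 28.

28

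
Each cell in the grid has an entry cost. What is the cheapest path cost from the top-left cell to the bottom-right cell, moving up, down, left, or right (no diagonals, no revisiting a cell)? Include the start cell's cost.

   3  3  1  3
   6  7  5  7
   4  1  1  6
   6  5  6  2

21

Cheapest: r0c0 → r0c1 → r0c2 → r1c2 → r2c2 → r2c3 → r3c3
  3 + 3 + 1 + 5 + 1 + 6 + 2 = 21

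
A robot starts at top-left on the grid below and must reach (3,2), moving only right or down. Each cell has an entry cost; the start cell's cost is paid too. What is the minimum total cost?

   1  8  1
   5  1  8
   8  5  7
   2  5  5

22

Best path: [0,0] [1,0] [1,1] [2,1] [3,1] [3,2]
Cost: 1 + 5 + 1 + 5 + 5 + 5 = 22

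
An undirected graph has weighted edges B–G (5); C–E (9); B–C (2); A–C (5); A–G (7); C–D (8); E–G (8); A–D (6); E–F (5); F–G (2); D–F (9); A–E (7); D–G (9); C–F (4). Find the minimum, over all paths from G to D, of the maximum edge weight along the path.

Comparing a few candidate routes:
G → B → C → A → D: max(5, 2, 5, 6) = 6
G → F → C → A → D: max(2, 4, 5, 6) = 6
G → A → D: max(7, 6) = 7
G → F → E → A → D: max(2, 5, 7, 6) = 7
Smallest bottleneck: 6.

6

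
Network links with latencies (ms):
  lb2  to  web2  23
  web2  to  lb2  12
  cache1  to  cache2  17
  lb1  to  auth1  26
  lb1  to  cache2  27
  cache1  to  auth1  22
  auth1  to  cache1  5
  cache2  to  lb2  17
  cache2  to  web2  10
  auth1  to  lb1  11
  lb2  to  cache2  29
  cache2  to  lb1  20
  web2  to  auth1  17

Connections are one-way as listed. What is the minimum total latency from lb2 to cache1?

45

Paths from lb2 to cache1:
lb2→web2→auth1→cache1: 23 + 17 + 5 = 45
lb2→cache2→web2→auth1→cache1: 29 + 10 + 17 + 5 = 61
lb2→cache2→lb1→auth1→cache1: 29 + 20 + 26 + 5 = 80
Shortest: 45 ms.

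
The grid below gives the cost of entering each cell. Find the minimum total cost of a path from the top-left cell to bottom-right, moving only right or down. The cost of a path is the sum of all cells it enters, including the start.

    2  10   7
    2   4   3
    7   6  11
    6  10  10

32

Cheapest: (0,0)→(1,0)→(1,1)→(1,2)→(2,2)→(3,2)
  2 + 2 + 4 + 3 + 11 + 10 = 32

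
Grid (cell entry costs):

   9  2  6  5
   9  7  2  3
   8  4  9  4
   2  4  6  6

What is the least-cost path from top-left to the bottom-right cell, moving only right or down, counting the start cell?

32

One optimal route is [0,0] → [0,1] → [0,2] → [1,2] → [1,3] → [2,3] → [3,3].
Its cost is 9 + 2 + 6 + 2 + 3 + 4 + 6 = 32.
(Top row then right column would cost 35.)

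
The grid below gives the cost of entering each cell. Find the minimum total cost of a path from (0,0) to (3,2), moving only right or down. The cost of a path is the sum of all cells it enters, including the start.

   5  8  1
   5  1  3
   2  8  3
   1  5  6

Best path: (0,0) (1,0) (1,1) (1,2) (2,2) (3,2)
Cost: 5 + 5 + 1 + 3 + 3 + 6 = 23
(Top row then right column would cost 26.)

23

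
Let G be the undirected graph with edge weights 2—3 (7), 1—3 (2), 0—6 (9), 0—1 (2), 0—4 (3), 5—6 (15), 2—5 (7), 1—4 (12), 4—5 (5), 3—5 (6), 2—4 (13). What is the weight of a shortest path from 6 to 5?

15

A few of the 6→5 routes:
6 - 0 - 1 - 3 - 2 - 5: 9 + 2 + 2 + 7 + 7 = 27
6 - 5: 15
6 - 0 - 1 - 3 - 5: 9 + 2 + 2 + 6 = 19
6 - 0 - 4 - 5: 9 + 3 + 5 = 17
Shortest: 15.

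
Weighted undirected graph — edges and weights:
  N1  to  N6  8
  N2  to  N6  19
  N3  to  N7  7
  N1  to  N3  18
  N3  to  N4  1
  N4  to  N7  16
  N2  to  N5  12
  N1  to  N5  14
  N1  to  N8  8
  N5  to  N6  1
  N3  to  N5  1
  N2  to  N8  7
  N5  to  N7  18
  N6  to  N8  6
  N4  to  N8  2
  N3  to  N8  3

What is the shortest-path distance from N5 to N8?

4

Checking several routes:
N5 → N3 → N4 → N8: 1 + 1 + 2 = 4
N5 → N3 → N8: 1 + 3 = 4
N5 → N6 → N8: 1 + 6 = 7
N5 → N6 → N1 → N8: 1 + 8 + 8 = 17
The minimum is 4.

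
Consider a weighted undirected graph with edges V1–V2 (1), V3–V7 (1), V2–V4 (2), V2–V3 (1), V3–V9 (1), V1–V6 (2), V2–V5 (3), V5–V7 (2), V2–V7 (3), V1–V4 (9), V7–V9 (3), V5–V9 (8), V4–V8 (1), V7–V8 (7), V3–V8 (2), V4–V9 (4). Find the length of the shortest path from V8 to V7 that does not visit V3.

Comparing a few candidate routes:
V8 -> V4 -> V9 -> V7: 1 + 4 + 3 = 8
V8 -> V4 -> V2 -> V5 -> V7: 1 + 2 + 3 + 2 = 8
V8 -> V4 -> V2 -> V7: 1 + 2 + 3 = 6
V8 -> V7: 7
Shortest: 6.

6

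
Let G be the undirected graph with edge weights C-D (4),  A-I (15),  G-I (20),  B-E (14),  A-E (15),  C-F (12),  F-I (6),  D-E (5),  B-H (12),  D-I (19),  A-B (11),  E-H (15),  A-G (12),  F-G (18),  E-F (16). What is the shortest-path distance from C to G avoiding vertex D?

Comparing a few candidate routes:
C -> F -> I -> G: 12 + 6 + 20 = 38
C -> F -> G: 12 + 18 = 30
C -> F -> I -> A -> G: 12 + 6 + 15 + 12 = 45
The minimum is 30.

30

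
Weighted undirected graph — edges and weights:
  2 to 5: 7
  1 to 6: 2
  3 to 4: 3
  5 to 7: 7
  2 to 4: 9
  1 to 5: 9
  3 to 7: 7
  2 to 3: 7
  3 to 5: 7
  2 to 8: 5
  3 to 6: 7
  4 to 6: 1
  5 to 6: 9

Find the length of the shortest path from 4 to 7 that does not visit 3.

Paths from 4 to 7 avoiding 3:
4 -> 6 -> 5 -> 7: 1 + 9 + 7 = 17
4 -> 2 -> 5 -> 7: 9 + 7 + 7 = 23
4 -> 6 -> 1 -> 5 -> 7: 1 + 2 + 9 + 7 = 19
Shortest: 17.

17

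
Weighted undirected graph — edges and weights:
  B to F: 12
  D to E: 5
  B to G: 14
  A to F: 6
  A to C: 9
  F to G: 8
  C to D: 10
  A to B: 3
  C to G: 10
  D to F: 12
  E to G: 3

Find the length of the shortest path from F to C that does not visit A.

18

Comparing a few candidate routes:
F -> D -> C: 12 + 10 = 22
F -> G -> E -> D -> C: 8 + 3 + 5 + 10 = 26
F -> D -> E -> G -> C: 12 + 5 + 3 + 10 = 30
F -> G -> C: 8 + 10 = 18
The minimum is 18.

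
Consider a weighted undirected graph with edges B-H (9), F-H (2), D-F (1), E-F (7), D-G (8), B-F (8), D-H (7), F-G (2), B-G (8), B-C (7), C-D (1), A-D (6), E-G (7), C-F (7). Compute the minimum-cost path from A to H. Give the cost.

Comparing a few candidate routes:
A → D → H: 6 + 7 = 13
A → D → F → H: 6 + 1 + 2 = 9
A → D → C → F → H: 6 + 1 + 7 + 2 = 16
A → D → G → F → H: 6 + 8 + 2 + 2 = 18
The minimum is 9.

9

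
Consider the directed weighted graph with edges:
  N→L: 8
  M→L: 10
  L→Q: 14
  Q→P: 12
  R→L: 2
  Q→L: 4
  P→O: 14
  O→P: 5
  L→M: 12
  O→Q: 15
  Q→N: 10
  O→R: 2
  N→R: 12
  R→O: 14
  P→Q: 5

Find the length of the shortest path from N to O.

Routes from N to O:
N→R→O: 12 + 14 = 26
N→L→Q→P→O: 8 + 14 + 12 + 14 = 48
N→R→L→Q→P→O: 12 + 2 + 14 + 12 + 14 = 54
Best route has total 26.

26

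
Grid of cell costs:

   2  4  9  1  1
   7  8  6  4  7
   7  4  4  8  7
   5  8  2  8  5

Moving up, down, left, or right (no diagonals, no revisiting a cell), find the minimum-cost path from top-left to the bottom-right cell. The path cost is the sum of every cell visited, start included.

36

Path [0,0] → [0,1] → [0,2] → [0,3] → [0,4] → [1,4] → [2,4] → [3,4]: 2 + 4 + 9 + 1 + 1 + 7 + 7 + 5 = 36.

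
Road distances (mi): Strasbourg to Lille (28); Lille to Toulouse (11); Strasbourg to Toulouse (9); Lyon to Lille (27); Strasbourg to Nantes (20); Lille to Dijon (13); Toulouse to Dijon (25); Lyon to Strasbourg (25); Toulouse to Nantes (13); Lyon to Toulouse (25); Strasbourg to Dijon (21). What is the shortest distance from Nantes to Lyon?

38

Some routes from Nantes to Lyon:
Nantes-Toulouse-Strasbourg-Lyon: 13 + 9 + 25 = 47
Nantes-Toulouse-Lyon: 13 + 25 = 38
Nantes-Strasbourg-Lyon: 20 + 25 = 45
Shortest: 38 mi.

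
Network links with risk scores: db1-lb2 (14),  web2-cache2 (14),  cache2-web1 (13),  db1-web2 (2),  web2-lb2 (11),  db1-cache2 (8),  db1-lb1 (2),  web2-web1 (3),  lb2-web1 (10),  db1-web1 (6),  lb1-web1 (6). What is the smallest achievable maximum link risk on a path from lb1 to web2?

2

A few of the lb1→web2 routes:
lb1→web1→db1→web2: max(6, 6, 2) = 6
lb1→db1→web2: max(2, 2) = 2
lb1→web1→web2: max(6, 3) = 6
lb1→db1→web1→web2: max(2, 6, 3) = 6
The minimum achievable maximum is 2.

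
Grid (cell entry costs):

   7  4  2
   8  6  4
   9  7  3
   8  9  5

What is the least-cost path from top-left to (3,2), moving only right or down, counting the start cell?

Cheapest: [0,0] [0,1] [0,2] [1,2] [2,2] [3,2]
  7 + 4 + 2 + 4 + 3 + 5 = 25

25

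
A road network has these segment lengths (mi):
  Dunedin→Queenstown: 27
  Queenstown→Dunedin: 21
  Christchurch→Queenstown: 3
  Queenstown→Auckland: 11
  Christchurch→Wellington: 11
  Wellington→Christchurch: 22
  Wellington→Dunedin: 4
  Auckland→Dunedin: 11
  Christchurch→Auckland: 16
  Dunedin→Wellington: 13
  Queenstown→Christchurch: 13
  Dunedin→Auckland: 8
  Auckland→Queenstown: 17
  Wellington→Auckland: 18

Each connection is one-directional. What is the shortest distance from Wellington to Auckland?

12

Some routes from Wellington to Auckland:
Wellington-Auckland: 18
Wellington-Dunedin-Auckland: 4 + 8 = 12
Wellington-Christchurch-Queenstown-Auckland: 22 + 3 + 11 = 36
Best route has total 12 mi.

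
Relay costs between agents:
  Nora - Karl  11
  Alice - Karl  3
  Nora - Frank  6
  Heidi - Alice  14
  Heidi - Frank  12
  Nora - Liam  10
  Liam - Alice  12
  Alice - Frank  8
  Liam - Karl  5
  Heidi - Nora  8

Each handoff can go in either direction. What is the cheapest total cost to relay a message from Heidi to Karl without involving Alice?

19

Paths from Heidi to Karl avoiding Alice:
Heidi - Nora - Karl: 8 + 11 = 19
Heidi - Nora - Liam - Karl: 8 + 10 + 5 = 23
Heidi - Frank - Nora - Liam - Karl: 12 + 6 + 10 + 5 = 33
Heidi - Frank - Nora - Karl: 12 + 6 + 11 = 29
Best route has total 19.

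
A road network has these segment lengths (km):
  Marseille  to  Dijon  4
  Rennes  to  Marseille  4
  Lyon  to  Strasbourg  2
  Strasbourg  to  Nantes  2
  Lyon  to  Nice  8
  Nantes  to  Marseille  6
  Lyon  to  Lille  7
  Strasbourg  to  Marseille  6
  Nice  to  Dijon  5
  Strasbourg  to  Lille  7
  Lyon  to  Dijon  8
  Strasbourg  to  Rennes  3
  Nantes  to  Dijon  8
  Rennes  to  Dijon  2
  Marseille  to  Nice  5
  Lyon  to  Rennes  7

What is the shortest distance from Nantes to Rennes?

5

Comparing a few candidate routes:
Nantes → Strasbourg → Rennes: 2 + 3 = 5
Nantes → Dijon → Rennes: 8 + 2 = 10
Nantes → Strasbourg → Lyon → Rennes: 2 + 2 + 7 = 11
Nantes → Marseille → Dijon → Rennes: 6 + 4 + 2 = 12
Nantes → Marseille → Rennes: 6 + 4 = 10
Best route has total 5 km.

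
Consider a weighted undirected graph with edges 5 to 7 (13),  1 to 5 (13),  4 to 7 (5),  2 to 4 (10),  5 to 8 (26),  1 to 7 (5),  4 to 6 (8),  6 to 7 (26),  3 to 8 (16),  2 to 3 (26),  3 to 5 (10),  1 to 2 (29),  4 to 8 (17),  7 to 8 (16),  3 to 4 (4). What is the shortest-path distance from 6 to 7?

Comparing a few candidate routes:
6→4→3→5→7: 8 + 4 + 10 + 13 = 35
6→7: 26
6→4→7: 8 + 5 = 13
Best route has total 13.

13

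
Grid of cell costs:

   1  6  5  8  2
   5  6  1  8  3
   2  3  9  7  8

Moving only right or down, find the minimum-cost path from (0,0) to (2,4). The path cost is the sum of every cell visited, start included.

32

Path (0,0) (0,1) (0,2) (1,2) (1,3) (1,4) (2,4): 1 + 6 + 5 + 1 + 8 + 3 + 8 = 32.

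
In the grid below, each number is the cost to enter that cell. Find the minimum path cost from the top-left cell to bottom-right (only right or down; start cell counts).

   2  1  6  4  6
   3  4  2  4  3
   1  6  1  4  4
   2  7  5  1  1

16

Take [0,0] [0,1] [1,1] [1,2] [2,2] [2,3] [3,3] [3,4] for a total of 2 + 1 + 4 + 2 + 1 + 4 + 1 + 1 = 16.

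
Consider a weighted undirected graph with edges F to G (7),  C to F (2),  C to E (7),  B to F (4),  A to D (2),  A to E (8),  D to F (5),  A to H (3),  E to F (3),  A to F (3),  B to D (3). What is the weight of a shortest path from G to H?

13

Routes from G to H:
G - F - B - D - A - H: 7 + 4 + 3 + 2 + 3 = 19
G - F - C - E - A - H: 7 + 2 + 7 + 8 + 3 = 27
G - F - D - A - H: 7 + 5 + 2 + 3 = 17
G - F - A - H: 7 + 3 + 3 = 13
G - F - E - A - H: 7 + 3 + 8 + 3 = 21
Shortest: 13.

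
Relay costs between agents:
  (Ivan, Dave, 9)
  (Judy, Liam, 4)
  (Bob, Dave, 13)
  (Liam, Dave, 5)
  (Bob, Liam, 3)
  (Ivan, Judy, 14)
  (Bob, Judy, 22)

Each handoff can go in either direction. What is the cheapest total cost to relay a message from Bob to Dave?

8

Routes from Bob to Dave:
Bob → Judy → Ivan → Dave: 22 + 14 + 9 = 45
Bob → Judy → Liam → Dave: 22 + 4 + 5 = 31
Bob → Dave: 13
Bob → Liam → Judy → Ivan → Dave: 3 + 4 + 14 + 9 = 30
Bob → Liam → Dave: 3 + 5 = 8
The minimum is 8.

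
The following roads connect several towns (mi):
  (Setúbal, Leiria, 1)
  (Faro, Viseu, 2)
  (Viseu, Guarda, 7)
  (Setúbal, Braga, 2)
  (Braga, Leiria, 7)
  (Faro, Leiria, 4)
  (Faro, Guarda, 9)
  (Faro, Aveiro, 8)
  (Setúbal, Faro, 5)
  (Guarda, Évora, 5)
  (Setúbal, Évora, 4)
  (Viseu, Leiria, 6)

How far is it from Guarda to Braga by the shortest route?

Some routes from Guarda to Braga:
Guarda-Évora-Setúbal-Braga: 5 + 4 + 2 = 11
Guarda-Viseu-Faro-Setúbal-Braga: 7 + 2 + 5 + 2 = 16
Guarda-Viseu-Faro-Leiria-Setúbal-Braga: 7 + 2 + 4 + 1 + 2 = 16
Guarda-Viseu-Leiria-Setúbal-Braga: 7 + 6 + 1 + 2 = 16
The minimum is 11 mi.

11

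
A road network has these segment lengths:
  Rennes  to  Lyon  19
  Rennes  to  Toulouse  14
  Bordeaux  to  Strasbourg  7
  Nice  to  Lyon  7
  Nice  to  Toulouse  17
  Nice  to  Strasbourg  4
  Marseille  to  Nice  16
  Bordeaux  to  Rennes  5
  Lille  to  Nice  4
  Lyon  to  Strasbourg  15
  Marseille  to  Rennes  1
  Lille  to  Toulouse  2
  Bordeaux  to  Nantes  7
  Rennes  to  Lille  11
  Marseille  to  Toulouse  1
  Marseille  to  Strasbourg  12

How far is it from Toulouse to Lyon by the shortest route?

Comparing a few candidate routes:
Toulouse -> Lille -> Nice -> Lyon: 2 + 4 + 7 = 13
Toulouse -> Marseille -> Rennes -> Lille -> Nice -> Lyon: 1 + 1 + 11 + 4 + 7 = 24
Toulouse -> Marseille -> Rennes -> Lyon: 1 + 1 + 19 = 21
Shortest: 13.

13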